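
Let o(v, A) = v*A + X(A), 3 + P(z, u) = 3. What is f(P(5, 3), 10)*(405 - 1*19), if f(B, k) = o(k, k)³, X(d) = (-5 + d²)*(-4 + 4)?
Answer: 386000000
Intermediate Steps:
P(z, u) = 0 (P(z, u) = -3 + 3 = 0)
X(d) = 0 (X(d) = (-5 + d²)*0 = 0)
o(v, A) = A*v (o(v, A) = v*A + 0 = A*v + 0 = A*v)
f(B, k) = k⁶ (f(B, k) = (k*k)³ = (k²)³ = k⁶)
f(P(5, 3), 10)*(405 - 1*19) = 10⁶*(405 - 1*19) = 1000000*(405 - 19) = 1000000*386 = 386000000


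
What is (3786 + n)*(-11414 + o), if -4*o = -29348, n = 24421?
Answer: -114999939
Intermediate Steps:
o = 7337 (o = -¼*(-29348) = 7337)
(3786 + n)*(-11414 + o) = (3786 + 24421)*(-11414 + 7337) = 28207*(-4077) = -114999939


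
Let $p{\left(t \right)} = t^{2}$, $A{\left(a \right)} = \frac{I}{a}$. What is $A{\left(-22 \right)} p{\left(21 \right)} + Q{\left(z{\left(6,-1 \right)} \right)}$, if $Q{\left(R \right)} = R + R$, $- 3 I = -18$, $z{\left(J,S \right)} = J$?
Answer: $- \frac{1191}{11} \approx -108.27$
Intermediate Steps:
$I = 6$ ($I = \left(- \frac{1}{3}\right) \left(-18\right) = 6$)
$Q{\left(R \right)} = 2 R$
$A{\left(a \right)} = \frac{6}{a}$
$A{\left(-22 \right)} p{\left(21 \right)} + Q{\left(z{\left(6,-1 \right)} \right)} = \frac{6}{-22} \cdot 21^{2} + 2 \cdot 6 = 6 \left(- \frac{1}{22}\right) 441 + 12 = \left(- \frac{3}{11}\right) 441 + 12 = - \frac{1323}{11} + 12 = - \frac{1191}{11}$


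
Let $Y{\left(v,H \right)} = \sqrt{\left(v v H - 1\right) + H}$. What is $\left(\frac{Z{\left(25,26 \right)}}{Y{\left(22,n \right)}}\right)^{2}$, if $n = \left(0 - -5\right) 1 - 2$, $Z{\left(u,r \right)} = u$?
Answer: $\frac{625}{1454} \approx 0.42985$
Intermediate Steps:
$n = 3$ ($n = \left(0 + 5\right) 1 - 2 = 5 \cdot 1 - 2 = 5 - 2 = 3$)
$Y{\left(v,H \right)} = \sqrt{-1 + H + H v^{2}}$ ($Y{\left(v,H \right)} = \sqrt{\left(v^{2} H - 1\right) + H} = \sqrt{\left(H v^{2} - 1\right) + H} = \sqrt{\left(-1 + H v^{2}\right) + H} = \sqrt{-1 + H + H v^{2}}$)
$\left(\frac{Z{\left(25,26 \right)}}{Y{\left(22,n \right)}}\right)^{2} = \left(\frac{25}{\sqrt{-1 + 3 + 3 \cdot 22^{2}}}\right)^{2} = \left(\frac{25}{\sqrt{-1 + 3 + 3 \cdot 484}}\right)^{2} = \left(\frac{25}{\sqrt{-1 + 3 + 1452}}\right)^{2} = \left(\frac{25}{\sqrt{1454}}\right)^{2} = \left(25 \frac{\sqrt{1454}}{1454}\right)^{2} = \left(\frac{25 \sqrt{1454}}{1454}\right)^{2} = \frac{625}{1454}$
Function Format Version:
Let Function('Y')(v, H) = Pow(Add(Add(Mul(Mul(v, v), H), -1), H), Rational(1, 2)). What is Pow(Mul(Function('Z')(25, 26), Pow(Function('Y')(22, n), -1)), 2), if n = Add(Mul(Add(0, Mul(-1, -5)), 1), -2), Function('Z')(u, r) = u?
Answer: Rational(625, 1454) ≈ 0.42985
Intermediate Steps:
n = 3 (n = Add(Mul(Add(0, 5), 1), -2) = Add(Mul(5, 1), -2) = Add(5, -2) = 3)
Function('Y')(v, H) = Pow(Add(-1, H, Mul(H, Pow(v, 2))), Rational(1, 2)) (Function('Y')(v, H) = Pow(Add(Add(Mul(Pow(v, 2), H), -1), H), Rational(1, 2)) = Pow(Add(Add(Mul(H, Pow(v, 2)), -1), H), Rational(1, 2)) = Pow(Add(Add(-1, Mul(H, Pow(v, 2))), H), Rational(1, 2)) = Pow(Add(-1, H, Mul(H, Pow(v, 2))), Rational(1, 2)))
Pow(Mul(Function('Z')(25, 26), Pow(Function('Y')(22, n), -1)), 2) = Pow(Mul(25, Pow(Pow(Add(-1, 3, Mul(3, Pow(22, 2))), Rational(1, 2)), -1)), 2) = Pow(Mul(25, Pow(Pow(Add(-1, 3, Mul(3, 484)), Rational(1, 2)), -1)), 2) = Pow(Mul(25, Pow(Pow(Add(-1, 3, 1452), Rational(1, 2)), -1)), 2) = Pow(Mul(25, Pow(Pow(1454, Rational(1, 2)), -1)), 2) = Pow(Mul(25, Mul(Rational(1, 1454), Pow(1454, Rational(1, 2)))), 2) = Pow(Mul(Rational(25, 1454), Pow(1454, Rational(1, 2))), 2) = Rational(625, 1454)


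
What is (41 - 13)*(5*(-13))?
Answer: -1820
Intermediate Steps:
(41 - 13)*(5*(-13)) = 28*(-65) = -1820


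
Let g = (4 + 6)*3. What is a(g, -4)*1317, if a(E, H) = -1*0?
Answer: 0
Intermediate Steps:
g = 30 (g = 10*3 = 30)
a(E, H) = 0
a(g, -4)*1317 = 0*1317 = 0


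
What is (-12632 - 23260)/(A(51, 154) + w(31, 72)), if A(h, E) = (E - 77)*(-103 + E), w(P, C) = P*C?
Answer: -11964/2053 ≈ -5.8276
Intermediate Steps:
w(P, C) = C*P
A(h, E) = (-103 + E)*(-77 + E) (A(h, E) = (-77 + E)*(-103 + E) = (-103 + E)*(-77 + E))
(-12632 - 23260)/(A(51, 154) + w(31, 72)) = (-12632 - 23260)/((7931 + 154² - 180*154) + 72*31) = -35892/((7931 + 23716 - 27720) + 2232) = -35892/(3927 + 2232) = -35892/6159 = -35892*1/6159 = -11964/2053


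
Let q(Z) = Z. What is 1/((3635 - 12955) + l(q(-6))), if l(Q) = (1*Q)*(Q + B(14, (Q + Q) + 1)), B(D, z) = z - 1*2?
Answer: -1/9206 ≈ -0.00010862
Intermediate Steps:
B(D, z) = -2 + z (B(D, z) = z - 2 = -2 + z)
l(Q) = Q*(-1 + 3*Q) (l(Q) = (1*Q)*(Q + (-2 + ((Q + Q) + 1))) = Q*(Q + (-2 + (2*Q + 1))) = Q*(Q + (-2 + (1 + 2*Q))) = Q*(Q + (-1 + 2*Q)) = Q*(-1 + 3*Q))
1/((3635 - 12955) + l(q(-6))) = 1/((3635 - 12955) - 6*(-1 + 3*(-6))) = 1/(-9320 - 6*(-1 - 18)) = 1/(-9320 - 6*(-19)) = 1/(-9320 + 114) = 1/(-9206) = -1/9206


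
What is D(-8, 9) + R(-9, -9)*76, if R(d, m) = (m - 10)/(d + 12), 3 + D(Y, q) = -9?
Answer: -1480/3 ≈ -493.33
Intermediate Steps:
D(Y, q) = -12 (D(Y, q) = -3 - 9 = -12)
R(d, m) = (-10 + m)/(12 + d)
D(-8, 9) + R(-9, -9)*76 = -12 + ((-10 - 9)/(12 - 9))*76 = -12 + (-19/3)*76 = -12 + ((1/3)*(-19))*76 = -12 - 19/3*76 = -12 - 1444/3 = -1480/3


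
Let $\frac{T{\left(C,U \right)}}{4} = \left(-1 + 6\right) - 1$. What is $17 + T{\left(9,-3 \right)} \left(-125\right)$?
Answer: $-1983$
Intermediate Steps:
$T{\left(C,U \right)} = 16$ ($T{\left(C,U \right)} = 4 \left(\left(-1 + 6\right) - 1\right) = 4 \left(5 - 1\right) = 4 \cdot 4 = 16$)
$17 + T{\left(9,-3 \right)} \left(-125\right) = 17 + 16 \left(-125\right) = 17 - 2000 = -1983$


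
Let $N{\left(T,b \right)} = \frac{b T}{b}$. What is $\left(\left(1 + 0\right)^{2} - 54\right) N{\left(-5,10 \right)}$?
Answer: $265$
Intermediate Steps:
$N{\left(T,b \right)} = T$ ($N{\left(T,b \right)} = \frac{T b}{b} = T$)
$\left(\left(1 + 0\right)^{2} - 54\right) N{\left(-5,10 \right)} = \left(\left(1 + 0\right)^{2} - 54\right) \left(-5\right) = \left(1^{2} - 54\right) \left(-5\right) = \left(1 - 54\right) \left(-5\right) = \left(-53\right) \left(-5\right) = 265$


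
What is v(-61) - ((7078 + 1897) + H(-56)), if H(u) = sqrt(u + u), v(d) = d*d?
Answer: -5254 - 4*I*sqrt(7) ≈ -5254.0 - 10.583*I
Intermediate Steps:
v(d) = d**2
H(u) = sqrt(2)*sqrt(u) (H(u) = sqrt(2*u) = sqrt(2)*sqrt(u))
v(-61) - ((7078 + 1897) + H(-56)) = (-61)**2 - ((7078 + 1897) + sqrt(2)*sqrt(-56)) = 3721 - (8975 + sqrt(2)*(2*I*sqrt(14))) = 3721 - (8975 + 4*I*sqrt(7)) = 3721 + (-8975 - 4*I*sqrt(7)) = -5254 - 4*I*sqrt(7)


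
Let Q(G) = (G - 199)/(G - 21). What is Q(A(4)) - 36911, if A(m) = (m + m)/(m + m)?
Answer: -369011/10 ≈ -36901.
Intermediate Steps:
A(m) = 1 (A(m) = (2*m)/((2*m)) = (2*m)*(1/(2*m)) = 1)
Q(G) = (-199 + G)/(-21 + G)
Q(A(4)) - 36911 = (-199 + 1)/(-21 + 1) - 36911 = -198/(-20) - 36911 = -1/20*(-198) - 36911 = 99/10 - 36911 = -369011/10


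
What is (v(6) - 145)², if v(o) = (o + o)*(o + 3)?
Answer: 1369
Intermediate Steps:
v(o) = 2*o*(3 + o) (v(o) = (2*o)*(3 + o) = 2*o*(3 + o))
(v(6) - 145)² = (2*6*(3 + 6) - 145)² = (2*6*9 - 145)² = (108 - 145)² = (-37)² = 1369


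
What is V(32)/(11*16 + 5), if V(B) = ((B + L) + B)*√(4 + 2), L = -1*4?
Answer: 60*√6/181 ≈ 0.81199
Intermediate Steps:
L = -4
V(B) = √6*(-4 + 2*B) (V(B) = ((B - 4) + B)*√(4 + 2) = ((-4 + B) + B)*√6 = (-4 + 2*B)*√6 = √6*(-4 + 2*B))
V(32)/(11*16 + 5) = (2*√6*(-2 + 32))/(11*16 + 5) = (2*√6*30)/(176 + 5) = (60*√6)/181 = (60*√6)*(1/181) = 60*√6/181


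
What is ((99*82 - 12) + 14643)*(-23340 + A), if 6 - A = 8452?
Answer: -723099714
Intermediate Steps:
A = -8446 (A = 6 - 1*8452 = 6 - 8452 = -8446)
((99*82 - 12) + 14643)*(-23340 + A) = ((99*82 - 12) + 14643)*(-23340 - 8446) = ((8118 - 12) + 14643)*(-31786) = (8106 + 14643)*(-31786) = 22749*(-31786) = -723099714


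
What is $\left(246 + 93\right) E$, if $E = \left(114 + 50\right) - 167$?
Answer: $-1017$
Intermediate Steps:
$E = -3$ ($E = 164 - 167 = -3$)
$\left(246 + 93\right) E = \left(246 + 93\right) \left(-3\right) = 339 \left(-3\right) = -1017$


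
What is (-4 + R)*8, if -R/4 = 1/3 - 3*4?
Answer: 1024/3 ≈ 341.33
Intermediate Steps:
R = 140/3 (R = -4*(1/3 - 3*4) = -4*(1*(1/3) - 12) = -4*(1/3 - 12) = -4*(-35/3) = 140/3 ≈ 46.667)
(-4 + R)*8 = (-4 + 140/3)*8 = (128/3)*8 = 1024/3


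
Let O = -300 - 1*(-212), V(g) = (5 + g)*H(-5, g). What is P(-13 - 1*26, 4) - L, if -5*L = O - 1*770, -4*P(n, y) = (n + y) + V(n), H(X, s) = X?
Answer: -4107/20 ≈ -205.35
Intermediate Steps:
V(g) = -25 - 5*g (V(g) = (5 + g)*(-5) = -25 - 5*g)
O = -88 (O = -300 + 212 = -88)
P(n, y) = 25/4 + n - y/4 (P(n, y) = -((n + y) + (-25 - 5*n))/4 = -(-25 + y - 4*n)/4 = 25/4 + n - y/4)
L = 858/5 (L = -(-88 - 1*770)/5 = -(-88 - 770)/5 = -⅕*(-858) = 858/5 ≈ 171.60)
P(-13 - 1*26, 4) - L = (25/4 + (-13 - 1*26) - ¼*4) - 1*858/5 = (25/4 + (-13 - 26) - 1) - 858/5 = (25/4 - 39 - 1) - 858/5 = -135/4 - 858/5 = -4107/20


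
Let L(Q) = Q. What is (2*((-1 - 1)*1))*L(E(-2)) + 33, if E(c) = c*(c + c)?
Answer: 1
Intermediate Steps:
E(c) = 2*c² (E(c) = c*(2*c) = 2*c²)
(2*((-1 - 1)*1))*L(E(-2)) + 33 = (2*((-1 - 1)*1))*(2*(-2)²) + 33 = (2*(-2*1))*(2*4) + 33 = (2*(-2))*8 + 33 = -4*8 + 33 = -32 + 33 = 1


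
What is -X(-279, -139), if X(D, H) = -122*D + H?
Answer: -33899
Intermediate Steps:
X(D, H) = H - 122*D
-X(-279, -139) = -(-139 - 122*(-279)) = -(-139 + 34038) = -1*33899 = -33899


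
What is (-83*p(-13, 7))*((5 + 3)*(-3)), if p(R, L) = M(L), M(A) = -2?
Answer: -3984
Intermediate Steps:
p(R, L) = -2
(-83*p(-13, 7))*((5 + 3)*(-3)) = (-83*(-2))*((5 + 3)*(-3)) = 166*(8*(-3)) = 166*(-24) = -3984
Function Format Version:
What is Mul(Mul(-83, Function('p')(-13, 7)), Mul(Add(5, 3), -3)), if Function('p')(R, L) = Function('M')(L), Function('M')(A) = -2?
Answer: -3984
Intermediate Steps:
Function('p')(R, L) = -2
Mul(Mul(-83, Function('p')(-13, 7)), Mul(Add(5, 3), -3)) = Mul(Mul(-83, -2), Mul(Add(5, 3), -3)) = Mul(166, Mul(8, -3)) = Mul(166, -24) = -3984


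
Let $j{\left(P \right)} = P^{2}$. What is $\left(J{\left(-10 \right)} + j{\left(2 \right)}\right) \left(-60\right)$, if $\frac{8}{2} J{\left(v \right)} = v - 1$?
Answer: $-75$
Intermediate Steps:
$J{\left(v \right)} = - \frac{1}{4} + \frac{v}{4}$ ($J{\left(v \right)} = \frac{v - 1}{4} = \frac{-1 + v}{4} = - \frac{1}{4} + \frac{v}{4}$)
$\left(J{\left(-10 \right)} + j{\left(2 \right)}\right) \left(-60\right) = \left(\left(- \frac{1}{4} + \frac{1}{4} \left(-10\right)\right) + 2^{2}\right) \left(-60\right) = \left(\left(- \frac{1}{4} - \frac{5}{2}\right) + 4\right) \left(-60\right) = \left(- \frac{11}{4} + 4\right) \left(-60\right) = \frac{5}{4} \left(-60\right) = -75$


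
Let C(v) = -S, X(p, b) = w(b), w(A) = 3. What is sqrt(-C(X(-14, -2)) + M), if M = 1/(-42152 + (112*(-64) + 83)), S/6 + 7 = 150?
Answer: sqrt(2080034051765)/49237 ≈ 29.292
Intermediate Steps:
X(p, b) = 3
S = 858 (S = -42 + 6*150 = -42 + 900 = 858)
M = -1/49237 (M = 1/(-42152 + (-7168 + 83)) = 1/(-42152 - 7085) = 1/(-49237) = -1/49237 ≈ -2.0310e-5)
C(v) = -858 (C(v) = -1*858 = -858)
sqrt(-C(X(-14, -2)) + M) = sqrt(-1*(-858) - 1/49237) = sqrt(858 - 1/49237) = sqrt(42245345/49237) = sqrt(2080034051765)/49237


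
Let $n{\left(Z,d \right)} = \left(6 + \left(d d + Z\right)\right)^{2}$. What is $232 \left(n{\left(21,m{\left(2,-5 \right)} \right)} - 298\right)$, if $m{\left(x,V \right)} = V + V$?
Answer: $3672792$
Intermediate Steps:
$m{\left(x,V \right)} = 2 V$
$n{\left(Z,d \right)} = \left(6 + Z + d^{2}\right)^{2}$ ($n{\left(Z,d \right)} = \left(6 + \left(d^{2} + Z\right)\right)^{2} = \left(6 + \left(Z + d^{2}\right)\right)^{2} = \left(6 + Z + d^{2}\right)^{2}$)
$232 \left(n{\left(21,m{\left(2,-5 \right)} \right)} - 298\right) = 232 \left(\left(6 + 21 + \left(2 \left(-5\right)\right)^{2}\right)^{2} - 298\right) = 232 \left(\left(6 + 21 + \left(-10\right)^{2}\right)^{2} - 298\right) = 232 \left(\left(6 + 21 + 100\right)^{2} - 298\right) = 232 \left(127^{2} - 298\right) = 232 \left(16129 - 298\right) = 232 \cdot 15831 = 3672792$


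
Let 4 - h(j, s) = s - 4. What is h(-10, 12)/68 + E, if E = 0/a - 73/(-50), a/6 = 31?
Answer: 1191/850 ≈ 1.4012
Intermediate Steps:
a = 186 (a = 6*31 = 186)
E = 73/50 (E = 0/186 - 73/(-50) = 0*(1/186) - 73*(-1/50) = 0 + 73/50 = 73/50 ≈ 1.4600)
h(j, s) = 8 - s (h(j, s) = 4 - (s - 4) = 4 - (-4 + s) = 4 + (4 - s) = 8 - s)
h(-10, 12)/68 + E = (8 - 1*12)/68 + 73/50 = (8 - 12)/68 + 73/50 = (1/68)*(-4) + 73/50 = -1/17 + 73/50 = 1191/850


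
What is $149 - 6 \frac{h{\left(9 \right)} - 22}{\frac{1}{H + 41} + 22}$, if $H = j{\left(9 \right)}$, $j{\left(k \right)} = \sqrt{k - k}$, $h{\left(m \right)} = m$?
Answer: $\frac{45915}{301} \approx 152.54$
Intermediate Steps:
$j{\left(k \right)} = 0$ ($j{\left(k \right)} = \sqrt{0} = 0$)
$H = 0$
$149 - 6 \frac{h{\left(9 \right)} - 22}{\frac{1}{H + 41} + 22} = 149 - 6 \frac{9 - 22}{\frac{1}{0 + 41} + 22} = 149 - 6 \left(- \frac{13}{\frac{1}{41} + 22}\right) = 149 - 6 \left(- \frac{13}{\frac{903}{41}}\right) = 149 - 6 \left(\left(-13\right) \frac{41}{903}\right) = 149 - - \frac{1066}{301} = 149 + \frac{1066}{301} = \frac{45915}{301}$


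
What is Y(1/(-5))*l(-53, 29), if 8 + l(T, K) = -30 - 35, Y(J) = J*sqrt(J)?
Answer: 73*I*sqrt(5)/25 ≈ 6.5293*I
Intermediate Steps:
Y(J) = J**(3/2)
l(T, K) = -73 (l(T, K) = -8 + (-30 - 35) = -8 - 65 = -73)
Y(1/(-5))*l(-53, 29) = (1/(-5))**(3/2)*(-73) = (-1/5)**(3/2)*(-73) = -I*sqrt(5)/25*(-73) = 73*I*sqrt(5)/25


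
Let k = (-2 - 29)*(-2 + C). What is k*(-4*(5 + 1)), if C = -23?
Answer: -18600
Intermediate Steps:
k = 775 (k = (-2 - 29)*(-2 - 23) = -31*(-25) = 775)
k*(-4*(5 + 1)) = 775*(-4*(5 + 1)) = 775*(-4*6) = 775*(-24) = -18600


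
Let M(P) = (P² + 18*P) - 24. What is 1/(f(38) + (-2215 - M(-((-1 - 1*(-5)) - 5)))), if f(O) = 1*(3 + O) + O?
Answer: -1/2131 ≈ -0.00046926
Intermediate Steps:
f(O) = 3 + 2*O (f(O) = (3 + O) + O = 3 + 2*O)
M(P) = -24 + P² + 18*P
1/(f(38) + (-2215 - M(-((-1 - 1*(-5)) - 5)))) = 1/((3 + 2*38) + (-2215 - (-24 + (-((-1 - 1*(-5)) - 5))² + 18*(-((-1 - 1*(-5)) - 5))))) = 1/((3 + 76) + (-2215 - (-24 + (-((-1 + 5) - 5))² + 18*(-((-1 + 5) - 5))))) = 1/(79 + (-2215 - (-24 + (-(4 - 5))² + 18*(-(4 - 5))))) = 1/(79 + (-2215 - (-24 + (-1*(-1))² + 18*(-1*(-1))))) = 1/(79 + (-2215 - (-24 + 1² + 18*1))) = 1/(79 + (-2215 - (-24 + 1 + 18))) = 1/(79 + (-2215 - 1*(-5))) = 1/(79 + (-2215 + 5)) = 1/(79 - 2210) = 1/(-2131) = -1/2131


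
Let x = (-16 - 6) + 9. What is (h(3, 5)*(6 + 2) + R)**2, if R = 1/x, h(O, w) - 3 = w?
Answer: 690561/169 ≈ 4086.2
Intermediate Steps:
x = -13 (x = -22 + 9 = -13)
h(O, w) = 3 + w
R = -1/13 (R = 1/(-13) = -1/13 ≈ -0.076923)
(h(3, 5)*(6 + 2) + R)**2 = ((3 + 5)*(6 + 2) - 1/13)**2 = (8*8 - 1/13)**2 = (64 - 1/13)**2 = (831/13)**2 = 690561/169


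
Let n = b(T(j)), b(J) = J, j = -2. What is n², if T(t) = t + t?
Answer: 16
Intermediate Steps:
T(t) = 2*t
n = -4 (n = 2*(-2) = -4)
n² = (-4)² = 16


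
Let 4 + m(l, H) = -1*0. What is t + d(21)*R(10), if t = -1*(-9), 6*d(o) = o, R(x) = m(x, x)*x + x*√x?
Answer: -131 + 35*√10 ≈ -20.320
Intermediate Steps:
m(l, H) = -4 (m(l, H) = -4 - 1*0 = -4 + 0 = -4)
R(x) = x^(3/2) - 4*x (R(x) = -4*x + x*√x = -4*x + x^(3/2) = x^(3/2) - 4*x)
d(o) = o/6
t = 9
t + d(21)*R(10) = 9 + ((⅙)*21)*(10^(3/2) - 4*10) = 9 + 7*(10*√10 - 40)/2 = 9 + 7*(-40 + 10*√10)/2 = 9 + (-140 + 35*√10) = -131 + 35*√10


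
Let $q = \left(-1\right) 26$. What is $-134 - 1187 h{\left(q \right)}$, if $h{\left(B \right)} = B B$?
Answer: $-802546$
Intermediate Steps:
$q = -26$
$h{\left(B \right)} = B^{2}$
$-134 - 1187 h{\left(q \right)} = -134 - 1187 \left(-26\right)^{2} = -134 - 802412 = -802546$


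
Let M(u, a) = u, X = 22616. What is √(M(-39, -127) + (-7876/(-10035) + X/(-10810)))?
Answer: I*√21080803382239/723189 ≈ 6.3488*I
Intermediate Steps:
√(M(-39, -127) + (-7876/(-10035) + X/(-10810))) = √(-39 + (-7876/(-10035) + 22616/(-10810))) = √(-39 + (-7876*(-1/10035) + 22616*(-1/10810))) = √(-39 + (7876/10035 - 11308/5405)) = √(-39 - 2836240/2169567) = √(-87449353/2169567) = I*√21080803382239/723189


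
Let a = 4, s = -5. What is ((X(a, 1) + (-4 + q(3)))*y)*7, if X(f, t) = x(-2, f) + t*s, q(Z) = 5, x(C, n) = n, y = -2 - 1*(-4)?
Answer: 0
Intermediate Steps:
y = 2 (y = -2 + 4 = 2)
X(f, t) = f - 5*t (X(f, t) = f + t*(-5) = f - 5*t)
((X(a, 1) + (-4 + q(3)))*y)*7 = (((4 - 5*1) + (-4 + 5))*2)*7 = (((4 - 5) + 1)*2)*7 = ((-1 + 1)*2)*7 = (0*2)*7 = 0*7 = 0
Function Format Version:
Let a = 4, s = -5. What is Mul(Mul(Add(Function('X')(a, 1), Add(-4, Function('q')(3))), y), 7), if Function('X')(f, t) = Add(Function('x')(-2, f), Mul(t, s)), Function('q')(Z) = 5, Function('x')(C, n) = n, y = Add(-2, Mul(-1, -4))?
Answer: 0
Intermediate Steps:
y = 2 (y = Add(-2, 4) = 2)
Function('X')(f, t) = Add(f, Mul(-5, t)) (Function('X')(f, t) = Add(f, Mul(t, -5)) = Add(f, Mul(-5, t)))
Mul(Mul(Add(Function('X')(a, 1), Add(-4, Function('q')(3))), y), 7) = Mul(Mul(Add(Add(4, Mul(-5, 1)), Add(-4, 5)), 2), 7) = Mul(Mul(Add(Add(4, -5), 1), 2), 7) = Mul(Mul(Add(-1, 1), 2), 7) = Mul(Mul(0, 2), 7) = Mul(0, 7) = 0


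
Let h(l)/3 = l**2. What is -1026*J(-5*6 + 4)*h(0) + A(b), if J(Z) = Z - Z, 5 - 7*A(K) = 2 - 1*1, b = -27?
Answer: 4/7 ≈ 0.57143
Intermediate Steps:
A(K) = 4/7 (A(K) = 5/7 - (2 - 1*1)/7 = 5/7 - (2 - 1)/7 = 5/7 - 1/7*1 = 5/7 - 1/7 = 4/7)
h(l) = 3*l**2
J(Z) = 0
-1026*J(-5*6 + 4)*h(0) + A(b) = -0*3*0**2 + 4/7 = -0*3*0 + 4/7 = -0*0 + 4/7 = -1026*0 + 4/7 = 0 + 4/7 = 4/7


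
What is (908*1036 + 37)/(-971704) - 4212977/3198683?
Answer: -7102847667983/3108173065832 ≈ -2.2852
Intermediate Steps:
(908*1036 + 37)/(-971704) - 4212977/3198683 = (940688 + 37)*(-1/971704) - 4212977*1/3198683 = 940725*(-1/971704) - 4212977/3198683 = -940725/971704 - 4212977/3198683 = -7102847667983/3108173065832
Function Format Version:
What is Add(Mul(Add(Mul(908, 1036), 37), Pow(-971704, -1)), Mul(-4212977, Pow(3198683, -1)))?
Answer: Rational(-7102847667983, 3108173065832) ≈ -2.2852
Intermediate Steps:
Add(Mul(Add(Mul(908, 1036), 37), Pow(-971704, -1)), Mul(-4212977, Pow(3198683, -1))) = Add(Mul(Add(940688, 37), Rational(-1, 971704)), Mul(-4212977, Rational(1, 3198683))) = Add(Mul(940725, Rational(-1, 971704)), Rational(-4212977, 3198683)) = Add(Rational(-940725, 971704), Rational(-4212977, 3198683)) = Rational(-7102847667983, 3108173065832)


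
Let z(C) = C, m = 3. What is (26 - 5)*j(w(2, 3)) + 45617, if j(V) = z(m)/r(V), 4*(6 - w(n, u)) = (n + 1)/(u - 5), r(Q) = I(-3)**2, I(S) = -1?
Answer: 45680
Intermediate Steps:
r(Q) = 1 (r(Q) = (-1)**2 = 1)
w(n, u) = 6 - (1 + n)/(4*(-5 + u)) (w(n, u) = 6 - (n + 1)/(4*(u - 5)) = 6 - (1 + n)/(4*(-5 + u)))
j(V) = 3 (j(V) = 3/1 = 3*1 = 3)
(26 - 5)*j(w(2, 3)) + 45617 = (26 - 5)*3 + 45617 = 21*3 + 45617 = 63 + 45617 = 45680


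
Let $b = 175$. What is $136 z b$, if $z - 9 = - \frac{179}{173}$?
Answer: $\frac{32796400}{173} \approx 1.8957 \cdot 10^{5}$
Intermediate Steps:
$z = \frac{1378}{173}$ ($z = 9 - \frac{179}{173} = \frac{1378}{173} \approx 7.9653$)
$136 z b = 136 \cdot \frac{1378}{173} \cdot 175 = \frac{187408}{173} \cdot 175 = \frac{32796400}{173}$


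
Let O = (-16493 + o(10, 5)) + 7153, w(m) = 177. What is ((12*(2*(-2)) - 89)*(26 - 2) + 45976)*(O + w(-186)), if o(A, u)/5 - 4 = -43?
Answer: -399474304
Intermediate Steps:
o(A, u) = -195 (o(A, u) = 20 + 5*(-43) = 20 - 215 = -195)
O = -9535 (O = (-16493 - 195) + 7153 = -16688 + 7153 = -9535)
((12*(2*(-2)) - 89)*(26 - 2) + 45976)*(O + w(-186)) = ((12*(2*(-2)) - 89)*(26 - 2) + 45976)*(-9535 + 177) = ((12*(-4) - 89)*24 + 45976)*(-9358) = ((-48 - 89)*24 + 45976)*(-9358) = (-137*24 + 45976)*(-9358) = (-3288 + 45976)*(-9358) = 42688*(-9358) = -399474304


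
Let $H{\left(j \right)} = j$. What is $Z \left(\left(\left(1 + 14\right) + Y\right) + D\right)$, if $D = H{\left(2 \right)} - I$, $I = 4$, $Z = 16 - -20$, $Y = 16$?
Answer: $1044$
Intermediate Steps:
$Z = 36$ ($Z = 16 + 20 = 36$)
$D = -2$ ($D = 2 - 4 = -2$)
$Z \left(\left(\left(1 + 14\right) + Y\right) + D\right) = 36 \left(\left(\left(1 + 14\right) + 16\right) - 2\right) = 36 \left(\left(15 + 16\right) - 2\right) = 36 \left(31 - 2\right) = 36 \cdot 29 = 1044$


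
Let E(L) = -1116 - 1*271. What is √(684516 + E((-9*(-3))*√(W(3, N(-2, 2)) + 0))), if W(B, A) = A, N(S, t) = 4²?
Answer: √683129 ≈ 826.52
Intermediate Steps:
N(S, t) = 16
E(L) = -1387 (E(L) = -1116 - 271 = -1387)
√(684516 + E((-9*(-3))*√(W(3, N(-2, 2)) + 0))) = √(684516 - 1387) = √683129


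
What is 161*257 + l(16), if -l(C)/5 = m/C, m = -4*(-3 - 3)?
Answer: 82739/2 ≈ 41370.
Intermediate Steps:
m = 24 (m = -4*(-6) = 24)
l(C) = -120/C
161*257 + l(16) = 161*257 - 120/16 = 41377 - 120*1/16 = 41377 - 15/2 = 82739/2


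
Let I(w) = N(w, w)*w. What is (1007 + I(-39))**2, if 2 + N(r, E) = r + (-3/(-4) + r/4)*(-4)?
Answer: 1444804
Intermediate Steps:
N(r, E) = -5 (N(r, E) = -2 + (r + (-3/(-4) + r/4)*(-4)) = -2 + (r + (-3*(-1/4) + r*(1/4))*(-4)) = -2 + (r + (3/4 + r/4)*(-4)) = -2 + (r + (-3 - r)) = -2 - 3 = -5)
I(w) = -5*w
(1007 + I(-39))**2 = (1007 - 5*(-39))**2 = (1007 + 195)**2 = 1202**2 = 1444804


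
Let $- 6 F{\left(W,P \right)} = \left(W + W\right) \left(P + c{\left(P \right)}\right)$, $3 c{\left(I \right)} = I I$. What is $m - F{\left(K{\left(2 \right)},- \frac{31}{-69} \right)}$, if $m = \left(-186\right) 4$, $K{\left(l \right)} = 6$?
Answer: $- \frac{10611796}{14283} \approx -742.97$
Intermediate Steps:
$c{\left(I \right)} = \frac{I^{2}}{3}$ ($c{\left(I \right)} = \frac{I I}{3} = \frac{I^{2}}{3}$)
$F{\left(W,P \right)} = - \frac{W \left(P + \frac{P^{2}}{3}\right)}{3}$ ($F{\left(W,P \right)} = - \frac{\left(W + W\right) \left(P + \frac{P^{2}}{3}\right)}{6} = - \frac{2 W \left(P + \frac{P^{2}}{3}\right)}{6} = - \frac{W \left(P + \frac{P^{2}}{3}\right)}{3}$)
$m = -744$
$m - F{\left(K{\left(2 \right)},- \frac{31}{-69} \right)} = -744 - \left(- \frac{1}{9}\right) \left(- \frac{31}{-69}\right) 6 \left(3 - \frac{31}{-69}\right) = -744 - \left(- \frac{1}{9}\right) \left(\left(-31\right) \left(- \frac{1}{69}\right)\right) 6 \left(3 - - \frac{31}{69}\right) = -744 - \left(- \frac{1}{9}\right) \frac{31}{69} \cdot 6 \left(3 + \frac{31}{69}\right) = -744 - \left(- \frac{1}{9}\right) \frac{31}{69} \cdot 6 \cdot \frac{238}{69} = -744 - - \frac{14756}{14283} = -744 + \frac{14756}{14283} = - \frac{10611796}{14283}$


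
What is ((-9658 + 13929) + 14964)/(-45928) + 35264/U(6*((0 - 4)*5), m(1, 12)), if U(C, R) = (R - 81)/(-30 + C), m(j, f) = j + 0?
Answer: 3036740125/45928 ≈ 66120.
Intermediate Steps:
m(j, f) = j
U(C, R) = (-81 + R)/(-30 + C)
((-9658 + 13929) + 14964)/(-45928) + 35264/U(6*((0 - 4)*5), m(1, 12)) = ((-9658 + 13929) + 14964)/(-45928) + 35264/(((-81 + 1)/(-30 + 6*((0 - 4)*5)))) = (4271 + 14964)*(-1/45928) + 35264/((-80/(-30 + 6*(-4*5)))) = 19235*(-1/45928) + 35264/((-80/(-30 + 6*(-20)))) = -19235/45928 + 35264/((-80/(-30 - 120))) = -19235/45928 + 35264/((-80/(-150))) = -19235/45928 + 35264/((-1/150*(-80))) = -19235/45928 + 35264/(8/15) = -19235/45928 + 35264*(15/8) = -19235/45928 + 66120 = 3036740125/45928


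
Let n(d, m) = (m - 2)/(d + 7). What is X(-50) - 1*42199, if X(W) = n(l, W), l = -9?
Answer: -42173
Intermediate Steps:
n(d, m) = (-2 + m)/(7 + d)
X(W) = 1 - W/2 (X(W) = (-2 + W)/(7 - 9) = (-2 + W)/(-2) = -(-2 + W)/2 = 1 - W/2)
X(-50) - 1*42199 = (1 - 1/2*(-50)) - 1*42199 = (1 + 25) - 42199 = 26 - 42199 = -42173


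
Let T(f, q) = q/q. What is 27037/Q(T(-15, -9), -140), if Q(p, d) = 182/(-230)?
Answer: -3109255/91 ≈ -34168.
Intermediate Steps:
T(f, q) = 1
Q(p, d) = -91/115 (Q(p, d) = 182*(-1/230) = -91/115)
27037/Q(T(-15, -9), -140) = 27037/(-91/115) = 27037*(-115/91) = -3109255/91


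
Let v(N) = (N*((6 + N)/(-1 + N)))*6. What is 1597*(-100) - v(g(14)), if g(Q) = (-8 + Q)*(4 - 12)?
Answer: -1116172/7 ≈ -1.5945e+5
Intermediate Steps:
g(Q) = 64 - 8*Q (g(Q) = (-8 + Q)*(-8) = 64 - 8*Q)
v(N) = 6*N*(6 + N)/(-1 + N) (v(N) = (N*((6 + N)/(-1 + N)))*6 = (N*(6 + N)/(-1 + N))*6 = 6*N*(6 + N)/(-1 + N))
1597*(-100) - v(g(14)) = 1597*(-100) - 6*(64 - 8*14)*(6 + (64 - 8*14))/(-1 + (64 - 8*14)) = -159700 - 6*(64 - 112)*(6 + (64 - 112))/(-1 + (64 - 112)) = -159700 - 6*(-48)*(6 - 48)/(-1 - 48) = -159700 - 6*(-48)*(-42)/(-49) = -159700 - 6*(-48)*(-1)*(-42)/49 = -159700 - 1*(-1728/7) = -159700 + 1728/7 = -1116172/7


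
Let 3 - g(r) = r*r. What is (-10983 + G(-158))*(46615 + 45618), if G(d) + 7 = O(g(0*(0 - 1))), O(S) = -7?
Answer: -1014286301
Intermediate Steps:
g(r) = 3 - r² (g(r) = 3 - r*r = 3 - r²)
G(d) = -14 (G(d) = -7 - 7 = -14)
(-10983 + G(-158))*(46615 + 45618) = (-10983 - 14)*(46615 + 45618) = -10997*92233 = -1014286301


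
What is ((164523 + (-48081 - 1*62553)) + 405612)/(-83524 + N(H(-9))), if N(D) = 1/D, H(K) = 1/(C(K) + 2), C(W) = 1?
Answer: -459501/83521 ≈ -5.5016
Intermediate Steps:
H(K) = 1/3 (H(K) = 1/(1 + 2) = 1/3)
((164523 + (-48081 - 1*62553)) + 405612)/(-83524 + N(H(-9))) = ((164523 + (-48081 - 1*62553)) + 405612)/(-83524 + 1/(1/3)) = ((164523 + (-48081 - 62553)) + 405612)/(-83524 + 3) = ((164523 - 110634) + 405612)/(-83521) = (53889 + 405612)*(-1/83521) = 459501*(-1/83521) = -459501/83521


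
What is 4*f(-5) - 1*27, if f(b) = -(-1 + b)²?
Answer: -171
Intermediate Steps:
4*f(-5) - 1*27 = 4*(-(-1 - 5)²) - 1*27 = 4*(-1*(-6)²) - 27 = 4*(-1*36) - 27 = 4*(-36) - 27 = -144 - 27 = -171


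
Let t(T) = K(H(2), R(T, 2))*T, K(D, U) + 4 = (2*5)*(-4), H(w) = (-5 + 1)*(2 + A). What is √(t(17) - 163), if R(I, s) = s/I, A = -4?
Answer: I*√911 ≈ 30.183*I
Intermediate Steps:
H(w) = 8 (H(w) = (-5 + 1)*(2 - 4) = -4*(-2) = 8)
K(D, U) = -44 (K(D, U) = -4 + (2*5)*(-4) = -4 + 10*(-4) = -4 - 40 = -44)
t(T) = -44*T
√(t(17) - 163) = √(-44*17 - 163) = √(-748 - 163) = √(-911) = I*√911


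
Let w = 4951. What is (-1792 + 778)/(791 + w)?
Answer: -169/957 ≈ -0.17659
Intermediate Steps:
(-1792 + 778)/(791 + w) = (-1792 + 778)/(791 + 4951) = -1014/5742 = -1014*1/5742 = -169/957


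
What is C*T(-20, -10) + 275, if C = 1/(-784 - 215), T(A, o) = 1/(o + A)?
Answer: 8241751/29970 ≈ 275.00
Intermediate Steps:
T(A, o) = 1/(A + o)
C = -1/999 (C = 1/(-999) = -1/999 ≈ -0.0010010)
C*T(-20, -10) + 275 = -1/(999*(-20 - 10)) + 275 = -1/999/(-30) + 275 = -1/999*(-1/30) + 275 = 1/29970 + 275 = 8241751/29970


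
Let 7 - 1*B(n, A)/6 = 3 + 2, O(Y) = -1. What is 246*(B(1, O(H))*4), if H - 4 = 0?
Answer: 11808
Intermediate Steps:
H = 4 (H = 4 + 0 = 4)
B(n, A) = 12 (B(n, A) = 42 - 6*(3 + 2) = 42 - 6*5 = 42 - 30 = 12)
246*(B(1, O(H))*4) = 246*(12*4) = 246*48 = 11808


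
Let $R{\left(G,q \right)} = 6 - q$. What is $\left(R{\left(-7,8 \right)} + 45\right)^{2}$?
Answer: $1849$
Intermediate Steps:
$\left(R{\left(-7,8 \right)} + 45\right)^{2} = \left(\left(6 - 8\right) + 45\right)^{2} = \left(-2 + 45\right)^{2} = 43^{2} = 1849$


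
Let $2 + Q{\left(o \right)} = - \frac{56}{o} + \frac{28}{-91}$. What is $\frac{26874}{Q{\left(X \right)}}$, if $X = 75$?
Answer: $- \frac{13101075}{1489} \approx -8798.6$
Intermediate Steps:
$Q{\left(o \right)} = - \frac{30}{13} - \frac{56}{o}$ ($Q{\left(o \right)} = -2 + \left(- \frac{56}{o} + \frac{28}{-91}\right) = -2 + \left(- \frac{56}{o} + 28 \left(- \frac{1}{91}\right)\right) = -2 - \left(\frac{4}{13} + \frac{56}{o}\right) = - \frac{30}{13} - \frac{56}{o}$)
$\frac{26874}{Q{\left(X \right)}} = \frac{26874}{- \frac{30}{13} - \frac{56}{75}} = \frac{26874}{- \frac{2978}{975}} = 26874 \left(- \frac{975}{2978}\right) = - \frac{13101075}{1489}$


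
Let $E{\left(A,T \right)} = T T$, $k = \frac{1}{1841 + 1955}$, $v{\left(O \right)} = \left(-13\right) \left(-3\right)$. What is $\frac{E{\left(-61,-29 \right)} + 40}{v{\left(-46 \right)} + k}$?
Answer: $\frac{3344276}{148045} \approx 22.59$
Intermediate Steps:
$v{\left(O \right)} = 39$
$k = \frac{1}{3796} \approx 0.00026344$
$E{\left(A,T \right)} = T^{2}$
$\frac{E{\left(-61,-29 \right)} + 40}{v{\left(-46 \right)} + k} = \frac{\left(-29\right)^{2} + 40}{39 + \frac{1}{3796}} = \frac{841 + 40}{\frac{148045}{3796}} = 881 \cdot \frac{3796}{148045} = \frac{3344276}{148045}$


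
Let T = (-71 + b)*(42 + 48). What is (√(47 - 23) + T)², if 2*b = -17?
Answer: 51194049 - 28620*√6 ≈ 5.1124e+7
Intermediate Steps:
b = -17/2 (b = (½)*(-17) = -17/2 ≈ -8.5000)
T = -7155 (T = (-71 - 17/2)*(42 + 48) = -159/2*90 = -7155)
(√(47 - 23) + T)² = (√(47 - 23) - 7155)² = (√24 - 7155)² = (2*√6 - 7155)² = (-7155 + 2*√6)²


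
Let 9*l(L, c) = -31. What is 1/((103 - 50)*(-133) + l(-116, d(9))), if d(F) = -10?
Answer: -9/63472 ≈ -0.00014179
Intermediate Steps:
l(L, c) = -31/9 (l(L, c) = (⅑)*(-31) = -31/9)
1/((103 - 50)*(-133) + l(-116, d(9))) = 1/((103 - 50)*(-133) - 31/9) = 1/(53*(-133) - 31/9) = 1/(-7049 - 31/9) = 1/(-63472/9) = -9/63472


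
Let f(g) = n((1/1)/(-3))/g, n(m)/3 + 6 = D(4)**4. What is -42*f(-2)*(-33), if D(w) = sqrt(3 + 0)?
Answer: -6237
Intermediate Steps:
D(w) = sqrt(3)
n(m) = 9 (n(m) = -18 + 3*(sqrt(3))**4 = -18 + 3*9 = -18 + 27 = 9)
f(g) = 9/g
-42*f(-2)*(-33) = -378/(-2)*(-33) = -378*(-1)/2*(-33) = -42*(-9/2)*(-33) = 189*(-33) = -6237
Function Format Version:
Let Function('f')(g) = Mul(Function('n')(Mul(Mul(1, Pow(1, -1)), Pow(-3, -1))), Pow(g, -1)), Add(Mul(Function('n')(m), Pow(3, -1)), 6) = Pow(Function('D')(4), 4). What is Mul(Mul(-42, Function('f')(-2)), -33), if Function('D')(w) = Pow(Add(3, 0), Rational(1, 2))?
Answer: -6237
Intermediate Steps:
Function('D')(w) = Pow(3, Rational(1, 2))
Function('n')(m) = 9 (Function('n')(m) = Add(-18, Mul(3, Pow(Pow(3, Rational(1, 2)), 4))) = Add(-18, Mul(3, 9)) = Add(-18, 27) = 9)
Function('f')(g) = Mul(9, Pow(g, -1))
Mul(Mul(-42, Function('f')(-2)), -33) = Mul(Mul(-42, Mul(9, Pow(-2, -1))), -33) = Mul(Mul(-42, Mul(9, Rational(-1, 2))), -33) = Mul(Mul(-42, Rational(-9, 2)), -33) = Mul(189, -33) = -6237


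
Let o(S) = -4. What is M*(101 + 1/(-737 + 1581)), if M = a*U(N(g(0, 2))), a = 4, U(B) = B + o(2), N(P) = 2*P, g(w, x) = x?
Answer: 0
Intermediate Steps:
U(B) = -4 + B (U(B) = B - 4 = -4 + B)
M = 0 (M = 4*(-4 + 2*2) = 4*(-4 + 4) = 4*0 = 0)
M*(101 + 1/(-737 + 1581)) = 0*(101 + 1/(-737 + 1581)) = 0*(101 + 1/844) = 0*(85245/844) = 0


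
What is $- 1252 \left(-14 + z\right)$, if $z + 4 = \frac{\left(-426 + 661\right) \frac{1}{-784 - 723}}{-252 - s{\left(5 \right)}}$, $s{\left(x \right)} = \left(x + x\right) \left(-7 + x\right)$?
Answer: $\frac{1969708061}{87406} \approx 22535.0$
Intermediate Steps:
$s{\left(x \right)} = 2 x \left(-7 + x\right)$
$z = - \frac{1398261}{349624}$ ($z = -4 + \frac{\left(-426 + 661\right) \frac{1}{-784 - 723}}{-252 - 2 \cdot 5 \left(-7 + 5\right)} = -4 + \frac{235 \frac{1}{-1507}}{-252 - 2 \cdot 5 \left(-2\right)} = -4 + \frac{235 \left(- \frac{1}{1507}\right)}{-252 - -20} = -4 - \frac{235}{1507 \left(-252 + 20\right)} = -4 - \frac{235}{1507 \left(-232\right)} = -4 - - \frac{235}{349624} = -4 + \frac{235}{349624} = - \frac{1398261}{349624} \approx -3.9993$)
$- 1252 \left(-14 + z\right) = - 1252 \left(-14 - \frac{1398261}{349624}\right) = \left(-1252\right) \left(- \frac{6292997}{349624}\right) = \frac{1969708061}{87406}$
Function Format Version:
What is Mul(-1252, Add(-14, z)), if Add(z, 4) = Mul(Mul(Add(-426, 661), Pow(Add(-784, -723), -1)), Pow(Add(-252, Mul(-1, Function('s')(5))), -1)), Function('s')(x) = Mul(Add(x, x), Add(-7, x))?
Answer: Rational(1969708061, 87406) ≈ 22535.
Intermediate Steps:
Function('s')(x) = Mul(2, x, Add(-7, x)) (Function('s')(x) = Mul(Mul(2, x), Add(-7, x)) = Mul(2, x, Add(-7, x)))
z = Rational(-1398261, 349624) (z = Add(-4, Mul(Mul(Add(-426, 661), Pow(Add(-784, -723), -1)), Pow(Add(-252, Mul(-1, Mul(2, 5, Add(-7, 5)))), -1))) = Add(-4, Mul(Mul(235, Pow(-1507, -1)), Pow(Add(-252, Mul(-1, Mul(2, 5, -2))), -1))) = Add(-4, Mul(Mul(235, Rational(-1, 1507)), Pow(Add(-252, Mul(-1, -20)), -1))) = Add(-4, Mul(Rational(-235, 1507), Pow(Add(-252, 20), -1))) = Add(-4, Mul(Rational(-235, 1507), Pow(-232, -1))) = Add(-4, Mul(Rational(-235, 1507), Rational(-1, 232))) = Add(-4, Rational(235, 349624)) = Rational(-1398261, 349624) ≈ -3.9993)
Mul(-1252, Add(-14, z)) = Mul(-1252, Add(-14, Rational(-1398261, 349624))) = Mul(-1252, Rational(-6292997, 349624)) = Rational(1969708061, 87406)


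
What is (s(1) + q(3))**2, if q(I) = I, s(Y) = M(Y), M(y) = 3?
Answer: 36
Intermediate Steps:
s(Y) = 3
(s(1) + q(3))**2 = (3 + 3)**2 = 6**2 = 36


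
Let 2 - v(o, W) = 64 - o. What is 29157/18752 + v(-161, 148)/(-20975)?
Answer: 615749771/393323200 ≈ 1.5655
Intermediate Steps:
v(o, W) = -62 + o (v(o, W) = 2 - (64 - o) = 2 + (-64 + o) = -62 + o)
29157/18752 + v(-161, 148)/(-20975) = 29157/18752 + (-62 - 161)/(-20975) = 29157*(1/18752) - 223*(-1/20975) = 29157/18752 + 223/20975 = 615749771/393323200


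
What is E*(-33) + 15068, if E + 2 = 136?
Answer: 10646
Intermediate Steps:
E = 134 (E = -2 + 136 = 134)
E*(-33) + 15068 = 134*(-33) + 15068 = -4422 + 15068 = 10646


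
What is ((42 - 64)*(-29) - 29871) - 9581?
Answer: -38814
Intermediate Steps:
((42 - 64)*(-29) - 29871) - 9581 = (-22*(-29) - 29871) - 9581 = (638 - 29871) - 9581 = -29233 - 9581 = -38814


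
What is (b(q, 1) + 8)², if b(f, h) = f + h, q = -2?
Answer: 49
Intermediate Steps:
(b(q, 1) + 8)² = ((-2 + 1) + 8)² = (-1 + 8)² = 7² = 49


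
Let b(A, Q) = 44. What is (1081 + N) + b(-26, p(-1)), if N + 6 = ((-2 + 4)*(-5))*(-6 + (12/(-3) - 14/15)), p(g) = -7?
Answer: 3685/3 ≈ 1228.3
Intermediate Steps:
N = 310/3 (N = -6 + ((-2 + 4)*(-5))*(-6 + (12/(-3) - 14/15)) = -6 + (2*(-5))*(-6 + (12*(-⅓) - 14*1/15)) = -6 - 10*(-6 + (-4 - 14/15)) = -6 - 10*(-6 - 74/15) = -6 - 10*(-164/15) = -6 + 328/3 = 310/3 ≈ 103.33)
(1081 + N) + b(-26, p(-1)) = (1081 + 310/3) + 44 = 3553/3 + 44 = 3685/3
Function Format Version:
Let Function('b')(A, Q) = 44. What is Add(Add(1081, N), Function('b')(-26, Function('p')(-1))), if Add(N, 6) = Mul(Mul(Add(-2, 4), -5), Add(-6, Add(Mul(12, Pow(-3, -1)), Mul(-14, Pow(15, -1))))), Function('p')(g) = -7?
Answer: Rational(3685, 3) ≈ 1228.3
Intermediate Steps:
N = Rational(310, 3) (N = Add(-6, Mul(Mul(Add(-2, 4), -5), Add(-6, Add(Mul(12, Pow(-3, -1)), Mul(-14, Pow(15, -1)))))) = Add(-6, Mul(Mul(2, -5), Add(-6, Add(Mul(12, Rational(-1, 3)), Mul(-14, Rational(1, 15)))))) = Add(-6, Mul(-10, Add(-6, Add(-4, Rational(-14, 15))))) = Add(-6, Mul(-10, Add(-6, Rational(-74, 15)))) = Add(-6, Mul(-10, Rational(-164, 15))) = Add(-6, Rational(328, 3)) = Rational(310, 3) ≈ 103.33)
Add(Add(1081, N), Function('b')(-26, Function('p')(-1))) = Add(Add(1081, Rational(310, 3)), 44) = Add(Rational(3553, 3), 44) = Rational(3685, 3)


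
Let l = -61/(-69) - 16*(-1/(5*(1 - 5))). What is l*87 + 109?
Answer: 13376/115 ≈ 116.31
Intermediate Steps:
l = 29/345 (l = -61*(-1/69) - 16/((-5*(-4))) = 61/69 - 16/20 = 61/69 - 16*1/20 = 61/69 - ⅘ = 29/345 ≈ 0.084058)
l*87 + 109 = (29/345)*87 + 109 = 841/115 + 109 = 13376/115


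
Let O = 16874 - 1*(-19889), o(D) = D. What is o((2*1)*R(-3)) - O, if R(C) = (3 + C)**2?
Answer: -36763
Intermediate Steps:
O = 36763 (O = 16874 + 19889 = 36763)
o((2*1)*R(-3)) - O = (2*1)*(3 - 3)**2 - 1*36763 = 2*0**2 - 36763 = 2*0 - 36763 = 0 - 36763 = -36763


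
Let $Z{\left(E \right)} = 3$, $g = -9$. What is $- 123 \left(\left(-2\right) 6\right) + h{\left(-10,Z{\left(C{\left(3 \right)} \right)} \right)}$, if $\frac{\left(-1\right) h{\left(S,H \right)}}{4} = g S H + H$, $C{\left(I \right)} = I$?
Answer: $384$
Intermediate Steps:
$h{\left(S,H \right)} = - 4 H + 36 H S$ ($h{\left(S,H \right)} = - 4 \left(- 9 S H + H\right) = - 4 \left(- 9 H S + H\right) = - 4 \left(H - 9 H S\right) = - 4 H + 36 H S$)
$- 123 \left(\left(-2\right) 6\right) + h{\left(-10,Z{\left(C{\left(3 \right)} \right)} \right)} = - 123 \left(\left(-2\right) 6\right) + 4 \cdot 3 \left(-1 + 9 \left(-10\right)\right) = \left(-123\right) \left(-12\right) + 4 \cdot 3 \left(-1 - 90\right) = 1476 + 4 \cdot 3 \left(-91\right) = 1476 - 1092 = 384$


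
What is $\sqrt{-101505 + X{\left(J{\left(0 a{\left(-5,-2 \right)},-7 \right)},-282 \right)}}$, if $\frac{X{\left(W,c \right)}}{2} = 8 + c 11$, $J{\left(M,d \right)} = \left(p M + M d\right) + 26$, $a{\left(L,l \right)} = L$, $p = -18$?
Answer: $i \sqrt{107693} \approx 328.17 i$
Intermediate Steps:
$J{\left(M,d \right)} = 26 - 18 M + M d$ ($J{\left(M,d \right)} = \left(- 18 M + M d\right) + 26 = 26 - 18 M + M d$)
$X{\left(W,c \right)} = 16 + 22 c$ ($X{\left(W,c \right)} = 2 \left(8 + c 11\right) = 2 \left(8 + 11 c\right) = 16 + 22 c$)
$\sqrt{-101505 + X{\left(J{\left(0 a{\left(-5,-2 \right)},-7 \right)},-282 \right)}} = \sqrt{-101505 + \left(16 + 22 \left(-282\right)\right)} = \sqrt{-101505 + \left(16 - 6204\right)} = \sqrt{-101505 - 6188} = \sqrt{-107693} = i \sqrt{107693}$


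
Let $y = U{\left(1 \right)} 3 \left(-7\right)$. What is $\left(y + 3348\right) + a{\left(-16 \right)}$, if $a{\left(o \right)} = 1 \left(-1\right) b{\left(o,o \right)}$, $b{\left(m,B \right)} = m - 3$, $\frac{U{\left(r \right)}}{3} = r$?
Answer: $3304$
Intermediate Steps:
$U{\left(r \right)} = 3 r$
$y = -63$ ($y = 3 \cdot 1 \cdot 3 \left(-7\right) = 3 \left(-21\right) = -63$)
$b{\left(m,B \right)} = -3 + m$
$a{\left(o \right)} = 3 - o$ ($a{\left(o \right)} = 1 \left(-1\right) \left(-3 + o\right) = - (-3 + o) = 3 - o$)
$\left(y + 3348\right) + a{\left(-16 \right)} = \left(-63 + 3348\right) + \left(3 - -16\right) = 3285 + \left(3 + 16\right) = 3285 + 19 = 3304$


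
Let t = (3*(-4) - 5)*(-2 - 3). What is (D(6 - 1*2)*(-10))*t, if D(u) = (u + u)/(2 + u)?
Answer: -3400/3 ≈ -1133.3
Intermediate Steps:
D(u) = 2*u/(2 + u) (D(u) = (2*u)/(2 + u) = 2*u/(2 + u))
t = 85 (t = (-12 - 5)*(-5) = -17*(-5) = 85)
(D(6 - 1*2)*(-10))*t = ((2*(6 - 1*2)/(2 + (6 - 1*2)))*(-10))*85 = ((2*(6 - 2)/(2 + (6 - 2)))*(-10))*85 = ((2*4/(2 + 4))*(-10))*85 = ((2*4/6)*(-10))*85 = ((2*4*(⅙))*(-10))*85 = ((4/3)*(-10))*85 = -40/3*85 = -3400/3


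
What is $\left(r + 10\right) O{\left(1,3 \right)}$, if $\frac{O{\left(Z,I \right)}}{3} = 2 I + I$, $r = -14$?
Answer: $-108$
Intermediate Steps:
$O{\left(Z,I \right)} = 9 I$ ($O{\left(Z,I \right)} = 3 \left(2 I + I\right) = 3 \cdot 3 I = 9 I$)
$\left(r + 10\right) O{\left(1,3 \right)} = \left(-14 + 10\right) 9 \cdot 3 = \left(-4\right) 27 = -108$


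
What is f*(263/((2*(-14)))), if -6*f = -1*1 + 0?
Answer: -263/168 ≈ -1.5655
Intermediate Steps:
f = 1/6 (f = -(-1*1 + 0)/6 = -(-1 + 0)/6 = -1/6*(-1) = 1/6 ≈ 0.16667)
f*(263/((2*(-14)))) = (263/((2*(-14))))/6 = (263/(-28))/6 = (263*(-1/28))/6 = (1/6)*(-263/28) = -263/168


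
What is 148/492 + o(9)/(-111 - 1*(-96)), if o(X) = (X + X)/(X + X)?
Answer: 48/205 ≈ 0.23415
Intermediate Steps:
o(X) = 1 (o(X) = (2*X)/((2*X)) = (2*X)*(1/(2*X)) = 1)
148/492 + o(9)/(-111 - 1*(-96)) = 148/492 + 1/(-111 - 1*(-96)) = 148*(1/492) + 1/(-111 + 96) = 37/123 + 1/(-15) = 37/123 + 1*(-1/15) = 37/123 - 1/15 = 48/205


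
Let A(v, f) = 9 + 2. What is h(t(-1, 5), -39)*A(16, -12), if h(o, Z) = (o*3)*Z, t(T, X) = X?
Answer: -6435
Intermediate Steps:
A(v, f) = 11
h(o, Z) = 3*Z*o (h(o, Z) = (3*o)*Z = 3*Z*o)
h(t(-1, 5), -39)*A(16, -12) = (3*(-39)*5)*11 = -585*11 = -6435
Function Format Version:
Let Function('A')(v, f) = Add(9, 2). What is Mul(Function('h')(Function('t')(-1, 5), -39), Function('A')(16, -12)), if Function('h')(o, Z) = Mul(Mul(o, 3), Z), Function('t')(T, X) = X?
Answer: -6435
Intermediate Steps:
Function('A')(v, f) = 11
Function('h')(o, Z) = Mul(3, Z, o) (Function('h')(o, Z) = Mul(Mul(3, o), Z) = Mul(3, Z, o))
Mul(Function('h')(Function('t')(-1, 5), -39), Function('A')(16, -12)) = Mul(Mul(3, -39, 5), 11) = Mul(-585, 11) = -6435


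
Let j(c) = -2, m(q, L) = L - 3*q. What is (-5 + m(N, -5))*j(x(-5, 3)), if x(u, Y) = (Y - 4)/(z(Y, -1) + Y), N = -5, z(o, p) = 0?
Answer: -10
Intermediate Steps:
x(u, Y) = (-4 + Y)/Y (x(u, Y) = (Y - 4)/(0 + Y) = (-4 + Y)/Y)
(-5 + m(N, -5))*j(x(-5, 3)) = (-5 + (-5 - 3*(-5)))*(-2) = (-5 + (-5 + 15))*(-2) = (-5 + 10)*(-2) = 5*(-2) = -10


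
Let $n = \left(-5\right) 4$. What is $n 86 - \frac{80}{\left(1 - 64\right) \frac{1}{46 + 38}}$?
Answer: $- \frac{4840}{3} \approx -1613.3$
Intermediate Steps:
$n = -20$
$n 86 - \frac{80}{\left(1 - 64\right) \frac{1}{46 + 38}} = \left(-20\right) 86 - \frac{80}{\left(1 - 64\right) \frac{1}{46 + 38}} = -1720 - \frac{80}{\left(-63\right) \frac{1}{84}} = -1720 - \frac{80}{- \frac{3}{4}} = -1720 - - \frac{320}{3} = -1720 + \frac{320}{3} = - \frac{4840}{3}$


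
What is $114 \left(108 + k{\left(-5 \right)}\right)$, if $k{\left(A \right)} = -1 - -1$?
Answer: $12312$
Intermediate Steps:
$k{\left(A \right)} = 0$ ($k{\left(A \right)} = -1 + 1 = 0$)
$114 \left(108 + k{\left(-5 \right)}\right) = 114 \left(108 + 0\right) = 114 \cdot 108 = 12312$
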